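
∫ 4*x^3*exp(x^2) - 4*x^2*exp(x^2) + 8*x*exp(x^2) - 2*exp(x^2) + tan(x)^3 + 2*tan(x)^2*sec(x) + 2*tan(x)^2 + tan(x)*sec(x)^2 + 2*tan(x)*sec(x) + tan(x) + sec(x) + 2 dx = (tan(x) + sec(x))^2/2 + 2*(x^2 - x + 1)*exp(x^2) + 2*tan(x) + 2*sec(x) + C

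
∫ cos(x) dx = sin(x) + C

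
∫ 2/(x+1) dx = 2*log(x + 1) + C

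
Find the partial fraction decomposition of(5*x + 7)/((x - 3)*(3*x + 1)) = -8/(5*(3*x + 1)) + 11/(5*(x - 3))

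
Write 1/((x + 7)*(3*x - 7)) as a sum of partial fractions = 3/(28*(3*x - 7)) - 1/(28*(x + 7))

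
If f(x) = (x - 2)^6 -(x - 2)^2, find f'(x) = 6*x^5 - 60*x^4 + 240*x^3 - 480*x^2 + 478*x - 188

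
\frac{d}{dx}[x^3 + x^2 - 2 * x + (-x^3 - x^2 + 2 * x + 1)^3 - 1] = -9*x^8 - 24*x^7 + 21*x^6 + 84*x^5 - 84*x^3 - 18*x^2 + 20*x + 4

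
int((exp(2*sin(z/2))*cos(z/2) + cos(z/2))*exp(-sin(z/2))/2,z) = 2*sinh(sin(z/2)) + C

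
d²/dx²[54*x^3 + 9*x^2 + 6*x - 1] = 324*x + 18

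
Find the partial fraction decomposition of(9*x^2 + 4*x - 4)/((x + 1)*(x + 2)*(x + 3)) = 65/(2*(x + 3)) - 24/(x + 2) + 1/(2*(x + 1))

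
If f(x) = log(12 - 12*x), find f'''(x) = 2/(x^3 - 3*x^2 + 3*x - 1)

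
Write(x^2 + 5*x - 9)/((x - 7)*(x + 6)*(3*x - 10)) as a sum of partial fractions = -169/(308*(3*x - 10)) - 3/(364*(x + 6)) + 75/(143*(x - 7))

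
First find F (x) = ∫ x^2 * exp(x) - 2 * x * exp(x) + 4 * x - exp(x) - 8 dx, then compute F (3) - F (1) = 0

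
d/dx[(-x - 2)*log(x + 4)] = (-x*log(x + 4) - x - 4*log(x + 4) - 2)/(x + 4)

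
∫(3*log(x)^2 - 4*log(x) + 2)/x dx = (log(x)^2 - 2*log(x) + 2)*log(x) + C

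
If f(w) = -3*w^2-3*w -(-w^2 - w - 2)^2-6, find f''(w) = -12*w^2 - 12*w - 16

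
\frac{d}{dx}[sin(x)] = cos(x)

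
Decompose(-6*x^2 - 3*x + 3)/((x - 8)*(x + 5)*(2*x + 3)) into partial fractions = 24/(133*(2*x + 3)) - 132/(91*(x + 5)) - 405/(247*(x - 8))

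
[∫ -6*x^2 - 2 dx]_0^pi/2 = -pi^3/4 - pi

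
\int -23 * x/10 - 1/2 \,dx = -23*x^2/20 - x/2 + C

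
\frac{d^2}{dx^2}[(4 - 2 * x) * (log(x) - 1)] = (-2*x - 4)/x^2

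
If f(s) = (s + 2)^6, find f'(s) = 6*s^5 + 60*s^4 + 240*s^3 + 480*s^2 + 480*s + 192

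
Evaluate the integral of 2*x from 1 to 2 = 3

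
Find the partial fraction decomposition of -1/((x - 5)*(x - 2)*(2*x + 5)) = -4/(135*(2*x + 5)) + 1/(27*(x - 2)) - 1/(45*(x - 5))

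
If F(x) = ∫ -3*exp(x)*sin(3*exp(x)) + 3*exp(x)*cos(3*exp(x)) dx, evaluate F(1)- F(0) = cos(3*E) - sin(3) + sin(3*E) - cos(3)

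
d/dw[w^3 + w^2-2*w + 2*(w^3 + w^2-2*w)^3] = 18*w^8 + 48*w^7 - 42*w^6 - 132*w^5 + 60*w^4 + 96*w^3 - 45*w^2 + 2*w - 2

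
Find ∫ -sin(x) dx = cos(x) + C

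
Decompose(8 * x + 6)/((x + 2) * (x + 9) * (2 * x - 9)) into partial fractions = 56/(117*(2*x - 9)) - 22/(63*(x + 9)) + 10/(91*(x + 2))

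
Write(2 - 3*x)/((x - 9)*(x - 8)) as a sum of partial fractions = 22/(x - 8) - 25/(x - 9)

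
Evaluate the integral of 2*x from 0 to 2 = 4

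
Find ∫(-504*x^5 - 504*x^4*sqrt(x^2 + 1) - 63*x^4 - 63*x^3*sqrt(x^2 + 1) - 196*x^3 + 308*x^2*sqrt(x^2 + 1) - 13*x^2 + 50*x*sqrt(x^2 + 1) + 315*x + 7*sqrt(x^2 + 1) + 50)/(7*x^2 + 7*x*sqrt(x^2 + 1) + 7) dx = -18*x^4 - 3*x^3 + 22*x^2 + 50*x/7 + log(x + sqrt(x^2 + 1)) + C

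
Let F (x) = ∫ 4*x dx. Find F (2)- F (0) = 8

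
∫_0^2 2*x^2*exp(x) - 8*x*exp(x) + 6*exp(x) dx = -18 + 2*exp(2)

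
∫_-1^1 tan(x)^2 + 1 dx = 2*tan(1)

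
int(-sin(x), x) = cos(x) + C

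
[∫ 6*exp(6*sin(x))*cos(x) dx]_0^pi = 0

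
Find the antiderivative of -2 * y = -y^2 + C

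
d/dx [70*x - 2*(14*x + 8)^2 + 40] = -784*x - 378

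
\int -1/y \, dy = -log(y) + C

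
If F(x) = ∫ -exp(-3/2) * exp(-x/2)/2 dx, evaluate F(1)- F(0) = -exp(-3/2) + exp(-2)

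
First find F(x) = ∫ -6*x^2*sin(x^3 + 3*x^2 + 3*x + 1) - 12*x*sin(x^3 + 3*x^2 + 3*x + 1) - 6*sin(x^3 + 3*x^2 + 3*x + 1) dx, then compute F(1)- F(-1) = -2 + 2*cos(8)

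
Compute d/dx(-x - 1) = -1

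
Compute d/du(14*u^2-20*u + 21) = 28*u - 20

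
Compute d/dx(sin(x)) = cos(x)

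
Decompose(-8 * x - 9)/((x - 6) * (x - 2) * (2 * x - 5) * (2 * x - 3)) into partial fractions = 14/(3*(2*x - 3)) + 58/(7*(2*x - 5)) - 25/(4*(x - 2)) - 19/(84*(x - 6))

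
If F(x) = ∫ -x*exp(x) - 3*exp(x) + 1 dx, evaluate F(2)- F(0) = 4 - 4*exp(2)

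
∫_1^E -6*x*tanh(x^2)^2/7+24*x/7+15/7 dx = -24/7 - 3*tanh(1)/7 + 3*tanh(exp(2))/7 + 15*E/7 + 9*exp(2)/7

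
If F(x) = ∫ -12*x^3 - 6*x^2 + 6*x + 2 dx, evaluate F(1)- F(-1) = 0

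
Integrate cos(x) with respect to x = sin(x) + C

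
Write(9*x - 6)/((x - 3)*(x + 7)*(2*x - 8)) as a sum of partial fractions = -69/(220*(x + 7)) - 21/(20*(x - 3)) + 15/(11*(x - 4))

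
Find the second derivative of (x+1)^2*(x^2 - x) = 12*x^2 + 6*x - 2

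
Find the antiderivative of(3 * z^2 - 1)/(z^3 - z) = log(z^3 - z) + C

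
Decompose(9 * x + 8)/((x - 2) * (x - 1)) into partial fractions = -17/(x - 1) + 26/(x - 2)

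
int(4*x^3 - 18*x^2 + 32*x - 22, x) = x^4 - 6*x^3 + 16*x^2 - 22*x + C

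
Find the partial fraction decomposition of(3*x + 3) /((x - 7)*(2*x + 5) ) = 9/(19*(2*x + 5)) + 24/(19*(x - 7))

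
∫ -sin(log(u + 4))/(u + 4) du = cos(log(u + 4)) + C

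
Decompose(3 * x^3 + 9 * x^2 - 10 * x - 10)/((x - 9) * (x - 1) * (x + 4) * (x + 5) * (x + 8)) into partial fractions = -445/(918*(x + 8)) + 55/(126*(x + 5)) - 9/(130*(x + 4)) + 1/(270*(x - 1)) + 176/(1547*(x - 9))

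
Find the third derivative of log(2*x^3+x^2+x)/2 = (24*x^6 + 24*x^5 + 8*x^3 + 9*x^2 + 3*x + 1)/(8*x^9 + 12*x^8 + 18*x^7 + 13*x^6 + 9*x^5 + 3*x^4 + x^3)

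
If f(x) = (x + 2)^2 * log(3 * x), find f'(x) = (2*x^2*log(x) + x^2 + 2*x^2*log(3) + 4*x*log(x) + 4*x + 4*x*log(3) + 4)/x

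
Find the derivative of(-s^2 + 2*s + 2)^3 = -6*s^5 + 30*s^4 - 24*s^3 - 48*s^2 + 24*s + 24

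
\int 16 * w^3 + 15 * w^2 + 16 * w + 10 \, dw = 4*w^4 + 5*w^3 + 8*w^2 + 10*w + C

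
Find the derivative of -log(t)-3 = -1/t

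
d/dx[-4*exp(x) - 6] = -4*exp(x)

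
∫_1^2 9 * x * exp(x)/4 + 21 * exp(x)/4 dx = -21*E/4 + 15*exp(2)/2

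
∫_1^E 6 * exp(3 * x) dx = -2*exp(3) + 2*exp(3*E)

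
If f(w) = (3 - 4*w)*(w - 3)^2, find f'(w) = -12*w^2 + 54*w - 54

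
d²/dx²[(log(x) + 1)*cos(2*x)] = -(4*x^2*log(x)*cos(2*x) + 4*x^2*cos(2*x) + 4*x*sin(2*x) + cos(2*x))/x^2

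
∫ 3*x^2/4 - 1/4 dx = x^3/4 - x/4 + C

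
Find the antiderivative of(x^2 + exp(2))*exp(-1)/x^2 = x*exp(-1) - E/x + C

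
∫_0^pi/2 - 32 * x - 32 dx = -(-2*pi - 3)^2 - 4*pi + 9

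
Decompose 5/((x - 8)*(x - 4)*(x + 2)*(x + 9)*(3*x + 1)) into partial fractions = 81/(8450*(3*x + 1)) + 5/(40222*(x + 9)) - 1/(420*(x + 2)) - 5/(4056*(x - 4)) + 1/(3400*(x - 8))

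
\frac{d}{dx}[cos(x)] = -sin(x)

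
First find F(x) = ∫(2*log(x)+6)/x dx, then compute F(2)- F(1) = -9 + (log(2) + 3)^2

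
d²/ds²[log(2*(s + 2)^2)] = -2/(s^2 + 4*s + 4)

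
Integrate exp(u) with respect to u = exp(u) + C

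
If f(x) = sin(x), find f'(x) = cos(x)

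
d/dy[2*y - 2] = 2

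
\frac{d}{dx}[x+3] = 1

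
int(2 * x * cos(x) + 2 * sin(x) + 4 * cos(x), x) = (2*x + 4)*sin(x) + C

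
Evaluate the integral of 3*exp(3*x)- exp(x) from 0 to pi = (-exp(-pi) + exp(pi))*exp(2*pi)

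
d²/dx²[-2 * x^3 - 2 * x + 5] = -12*x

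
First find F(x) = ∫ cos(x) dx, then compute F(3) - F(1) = -sin(1) + sin(3)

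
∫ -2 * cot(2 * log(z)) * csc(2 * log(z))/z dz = csc(2*log(z)) + C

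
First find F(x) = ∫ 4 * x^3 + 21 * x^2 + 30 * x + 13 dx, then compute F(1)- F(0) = 36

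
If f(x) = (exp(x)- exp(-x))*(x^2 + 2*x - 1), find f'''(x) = (x^2*exp(2*x) + x^2 + 8*x*exp(2*x) - 4*x + 11*exp(2*x) - 1)*exp(-x)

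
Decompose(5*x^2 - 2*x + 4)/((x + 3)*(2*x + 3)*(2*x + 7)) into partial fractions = 289/(8*(2*x + 7)) + 73/(24*(2*x + 3)) - 55/(3*(x + 3))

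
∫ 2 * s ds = s^2 + C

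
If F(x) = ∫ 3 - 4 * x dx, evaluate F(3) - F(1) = -10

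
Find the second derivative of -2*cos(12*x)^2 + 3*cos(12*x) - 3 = -576*sin(12*x)^2 + 576*cos(12*x)^2 - 432*cos(12*x)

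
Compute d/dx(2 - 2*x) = -2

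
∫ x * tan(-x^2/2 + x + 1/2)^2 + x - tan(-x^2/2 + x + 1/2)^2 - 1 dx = tan((x - 1)^2/2 - 1) + C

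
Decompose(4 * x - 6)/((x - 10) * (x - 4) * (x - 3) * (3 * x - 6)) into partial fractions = -1/(24*(x - 2)) + 2/(7*(x - 3)) - 5/(18*(x - 4)) + 17/(504*(x - 10))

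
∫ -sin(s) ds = cos(s) + C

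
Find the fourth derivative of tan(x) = 24*tan(x)^5 + 40*tan(x)^3 + 16*tan(x)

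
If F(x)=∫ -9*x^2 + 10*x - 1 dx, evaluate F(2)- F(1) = -7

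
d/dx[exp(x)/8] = exp(x)/8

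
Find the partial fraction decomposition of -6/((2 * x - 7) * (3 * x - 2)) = 18/(17*(3*x - 2)) - 12/(17*(2*x - 7))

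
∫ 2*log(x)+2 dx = 2*x*log(x) + C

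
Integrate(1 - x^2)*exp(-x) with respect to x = (x + 1)^2*exp(-x) + C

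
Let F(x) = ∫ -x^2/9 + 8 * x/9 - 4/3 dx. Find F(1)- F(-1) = -74/27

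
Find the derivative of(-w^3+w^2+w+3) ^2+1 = 6*w^5 - 10*w^4 - 4*w^3 - 12*w^2 + 14*w + 6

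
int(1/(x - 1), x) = log(3*x - 3) + C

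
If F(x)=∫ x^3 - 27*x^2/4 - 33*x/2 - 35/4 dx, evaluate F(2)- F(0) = -129/2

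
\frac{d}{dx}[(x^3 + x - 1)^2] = 6*x^5 + 8*x^3 - 6*x^2 + 2*x - 2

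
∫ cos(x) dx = sin(x) + C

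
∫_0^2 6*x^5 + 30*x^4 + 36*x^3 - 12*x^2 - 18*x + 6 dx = 344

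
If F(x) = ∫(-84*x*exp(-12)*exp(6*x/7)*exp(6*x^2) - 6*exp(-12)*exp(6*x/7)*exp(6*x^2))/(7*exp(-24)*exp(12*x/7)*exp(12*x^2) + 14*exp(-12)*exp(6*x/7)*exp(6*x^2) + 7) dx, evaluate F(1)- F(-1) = -exp(48/7)/(1 + exp(48/7)) + exp(36/7)/(1 + exp(36/7))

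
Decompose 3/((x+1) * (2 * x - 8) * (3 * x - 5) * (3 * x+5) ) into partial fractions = -27/(680*(3*x + 5)) - 27/(1120*(3*x - 5)) + 3/(160*(x + 1)) + 3/(1190*(x - 4))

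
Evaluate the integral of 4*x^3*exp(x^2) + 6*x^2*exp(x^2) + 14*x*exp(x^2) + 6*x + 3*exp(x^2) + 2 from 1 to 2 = -10*E + 11 + 19*exp(4)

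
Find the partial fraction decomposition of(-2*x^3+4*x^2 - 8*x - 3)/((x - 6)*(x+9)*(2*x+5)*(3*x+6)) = 586/(663*(2*x + 5)) - 617/(1365*(x + 9)) - 15/(56*(x + 2)) - 113/(2040*(x - 6))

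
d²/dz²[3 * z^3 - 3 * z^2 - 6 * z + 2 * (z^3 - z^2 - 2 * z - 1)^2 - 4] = 60*z^4 - 80*z^3 - 72*z^2 + 42*z + 18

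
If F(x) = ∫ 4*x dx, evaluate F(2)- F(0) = 8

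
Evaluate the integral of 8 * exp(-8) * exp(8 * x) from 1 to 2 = -1 + exp(8)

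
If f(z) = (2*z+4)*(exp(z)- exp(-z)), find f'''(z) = (2*z*exp(2*z) + 2*z + 10*exp(2*z) - 2)*exp(-z)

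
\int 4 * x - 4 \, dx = 2*x^2 - 4*x + C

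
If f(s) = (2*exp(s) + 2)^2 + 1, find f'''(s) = 32*exp(2*s) + 8*exp(s)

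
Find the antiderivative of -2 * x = -x^2 + C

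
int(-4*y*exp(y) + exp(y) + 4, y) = (1 - exp(y))*(4*y - 5) + C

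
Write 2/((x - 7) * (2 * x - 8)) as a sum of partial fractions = -1/(3*(x - 4)) + 1/(3*(x - 7))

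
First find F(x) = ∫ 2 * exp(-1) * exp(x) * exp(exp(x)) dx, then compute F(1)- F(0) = -2 + 2*exp(-1 + E)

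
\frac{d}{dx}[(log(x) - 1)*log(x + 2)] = (x*log(x) + x*log(x + 2) - x + 2*log(x + 2))/(x^2 + 2*x)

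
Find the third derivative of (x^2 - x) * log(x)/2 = (2*x + 1)/(2*x^2)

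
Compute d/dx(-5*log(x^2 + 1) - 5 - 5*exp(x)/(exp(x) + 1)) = (-5*x^2*exp(x) - 10*x*exp(2*x) - 20*x*exp(x) - 10*x - 5*exp(x))/(x^2*exp(2*x) + 2*x^2*exp(x) + x^2 + exp(2*x) + 2*exp(x) + 1)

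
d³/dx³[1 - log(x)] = -2/x^3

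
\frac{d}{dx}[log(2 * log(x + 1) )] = 1/(x*log(x + 1) + log(x + 1))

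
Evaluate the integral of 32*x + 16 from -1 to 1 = 32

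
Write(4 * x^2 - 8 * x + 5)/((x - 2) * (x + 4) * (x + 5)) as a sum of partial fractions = 145/(7*(x + 5)) - 101/(6*(x + 4)) + 5/(42*(x - 2))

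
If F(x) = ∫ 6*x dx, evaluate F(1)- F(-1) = 0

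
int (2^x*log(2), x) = 2^x + C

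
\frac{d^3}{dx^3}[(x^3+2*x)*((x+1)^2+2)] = 60*x^2 + 48*x + 30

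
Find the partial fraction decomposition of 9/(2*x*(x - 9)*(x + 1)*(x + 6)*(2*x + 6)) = 1/(600*(x + 6)) - 1/(96*(x + 3)) + 9/(400*(x + 1)) + 1/(7200*(x - 9)) - 1/(72*x)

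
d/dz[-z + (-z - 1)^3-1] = -3*z^2 - 6*z - 4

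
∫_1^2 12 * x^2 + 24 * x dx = 64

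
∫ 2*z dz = z^2 + C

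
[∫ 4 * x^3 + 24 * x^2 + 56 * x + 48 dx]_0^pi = -36 + (2 + (2 + pi)^2)^2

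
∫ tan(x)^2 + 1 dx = tan(x) + C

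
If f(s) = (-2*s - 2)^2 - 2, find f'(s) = 8*s + 8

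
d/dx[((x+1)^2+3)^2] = 4*x^3 + 12*x^2 + 24*x + 16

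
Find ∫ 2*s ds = s^2 + C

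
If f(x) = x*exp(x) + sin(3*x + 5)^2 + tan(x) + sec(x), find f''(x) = x*exp(x) + 2*exp(x) - 18*sin(3*x + 5)^2 + 18*cos(3*x + 5)^2 + 2*tan(x)^3 + 2*tan(x)^2*sec(x) + 2*tan(x) + sec(x)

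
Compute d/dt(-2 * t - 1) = -2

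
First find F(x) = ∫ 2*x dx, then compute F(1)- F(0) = 1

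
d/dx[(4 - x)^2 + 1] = 2*x - 8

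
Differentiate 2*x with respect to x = 2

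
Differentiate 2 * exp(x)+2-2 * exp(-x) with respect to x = (2*exp(2*x) + 2)*exp(-x)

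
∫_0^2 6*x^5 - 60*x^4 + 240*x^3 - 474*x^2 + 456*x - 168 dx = -48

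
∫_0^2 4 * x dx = 8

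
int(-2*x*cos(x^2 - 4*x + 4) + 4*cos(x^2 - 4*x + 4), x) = -sin((x - 2)^2) + C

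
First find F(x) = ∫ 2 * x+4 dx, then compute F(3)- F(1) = 16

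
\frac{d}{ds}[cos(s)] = -sin(s)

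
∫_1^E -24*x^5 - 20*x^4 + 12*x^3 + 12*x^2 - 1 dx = -(-E + exp(2) + 2*exp(3))^2 - E + 2 + exp(2) + 2*exp(3)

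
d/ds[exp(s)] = exp(s)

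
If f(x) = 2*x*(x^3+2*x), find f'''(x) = 48*x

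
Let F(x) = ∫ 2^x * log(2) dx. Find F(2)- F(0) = 3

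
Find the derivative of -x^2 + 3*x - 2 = 3 - 2*x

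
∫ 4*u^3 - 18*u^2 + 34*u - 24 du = u^4 - 6*u^3 + 17*u^2 - 24*u + C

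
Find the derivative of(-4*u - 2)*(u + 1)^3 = -16*u^3 - 42*u^2 - 36*u - 10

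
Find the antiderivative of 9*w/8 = 9*w^2/16 + C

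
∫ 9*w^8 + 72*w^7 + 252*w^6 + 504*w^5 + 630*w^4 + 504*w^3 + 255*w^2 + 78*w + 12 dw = w^9 + 9*w^8 + 36*w^7 + 84*w^6 + 126*w^5 + 126*w^4 + 85*w^3 + 39*w^2 + 12*w + C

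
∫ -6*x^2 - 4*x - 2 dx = -2*x^3 - 2*x^2 - 2*x + C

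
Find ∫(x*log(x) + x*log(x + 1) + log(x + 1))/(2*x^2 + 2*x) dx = log(x)*log(x + 1)/2 + C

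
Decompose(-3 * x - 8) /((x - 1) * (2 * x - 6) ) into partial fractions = 11/(4*(x - 1)) - 17/(4*(x - 3))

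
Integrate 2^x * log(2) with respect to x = 2^x + C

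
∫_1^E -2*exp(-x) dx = -2*exp(-1) + 2*exp(-E)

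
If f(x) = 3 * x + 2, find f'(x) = 3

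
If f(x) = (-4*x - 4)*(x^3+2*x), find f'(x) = -16*x^3 - 12*x^2 - 16*x - 8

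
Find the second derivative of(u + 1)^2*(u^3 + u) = 20*u^3 + 24*u^2 + 12*u + 4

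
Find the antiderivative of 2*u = u^2 + C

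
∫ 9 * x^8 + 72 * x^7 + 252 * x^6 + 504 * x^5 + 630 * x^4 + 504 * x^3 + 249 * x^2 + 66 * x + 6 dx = x^9 + 9*x^8 + 36*x^7 + 84*x^6 + 126*x^5 + 126*x^4 + 83*x^3 + 33*x^2 + 6*x + C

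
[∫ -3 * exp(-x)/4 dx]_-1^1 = -3*E/4 + 3*exp(-1)/4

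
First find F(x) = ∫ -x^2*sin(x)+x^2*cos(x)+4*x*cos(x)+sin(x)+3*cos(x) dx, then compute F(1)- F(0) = -1 + 4*cos(1) + 4*sin(1)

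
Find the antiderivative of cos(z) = sin(z) + C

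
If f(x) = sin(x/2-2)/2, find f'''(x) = -cos(x/2 - 2)/16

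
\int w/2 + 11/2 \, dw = w^2/4 + 11*w/2 + C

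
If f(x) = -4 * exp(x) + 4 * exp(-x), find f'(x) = (-4*exp(2*x) - 4)*exp(-x)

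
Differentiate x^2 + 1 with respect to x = 2*x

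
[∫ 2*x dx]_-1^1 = 0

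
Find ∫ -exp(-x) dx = exp(-x) + C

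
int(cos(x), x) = sin(x) + C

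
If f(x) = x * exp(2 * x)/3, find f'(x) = 2*x*exp(2*x)/3 + exp(2*x)/3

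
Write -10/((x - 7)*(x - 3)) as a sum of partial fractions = 5/(2*(x - 3)) - 5/(2*(x - 7))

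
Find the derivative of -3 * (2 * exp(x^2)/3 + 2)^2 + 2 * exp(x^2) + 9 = -16*x*exp(2*x^2)/3 - 12*x*exp(x^2)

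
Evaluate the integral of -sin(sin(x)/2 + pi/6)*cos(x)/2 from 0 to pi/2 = -sqrt(3)/2 + cos((3 + pi)/6)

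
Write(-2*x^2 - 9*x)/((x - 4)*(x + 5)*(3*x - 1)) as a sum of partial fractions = 29/(176*(3*x - 1)) - 5/(144*(x + 5)) - 68/(99*(x - 4))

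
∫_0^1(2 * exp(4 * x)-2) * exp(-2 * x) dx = (E - exp(-1))^2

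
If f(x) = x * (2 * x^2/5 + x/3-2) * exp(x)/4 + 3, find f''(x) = x^3*exp(x)/10 + 41*x^2*exp(x)/60 + 13*x*exp(x)/30 - 5*exp(x)/6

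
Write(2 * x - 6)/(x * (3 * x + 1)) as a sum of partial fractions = 20/(3*x + 1) - 6/x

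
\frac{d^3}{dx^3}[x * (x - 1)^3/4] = 6*x - 9/2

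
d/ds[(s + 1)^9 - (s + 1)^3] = 9*s^8 + 72*s^7 + 252*s^6 + 504*s^5 + 630*s^4 + 504*s^3 + 249*s^2 + 66*s + 6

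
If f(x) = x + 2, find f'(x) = 1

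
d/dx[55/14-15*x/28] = -15/28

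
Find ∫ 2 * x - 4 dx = x^2 - 4*x + C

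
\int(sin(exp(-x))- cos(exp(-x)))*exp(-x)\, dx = sqrt(2)*sin(pi/4 + exp(-x)) + C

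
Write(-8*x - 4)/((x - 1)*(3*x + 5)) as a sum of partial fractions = -7/(2*(3*x + 5)) - 3/(2*(x - 1))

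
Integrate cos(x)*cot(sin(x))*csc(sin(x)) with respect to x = -csc(sin(x)) + C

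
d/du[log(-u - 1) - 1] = 1/(u + 1)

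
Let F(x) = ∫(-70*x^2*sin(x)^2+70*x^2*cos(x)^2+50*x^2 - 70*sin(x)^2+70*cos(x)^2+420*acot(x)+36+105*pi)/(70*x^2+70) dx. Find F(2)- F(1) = -3*(acot(2) + pi/4)^2 - sin(2)/2 + sin(4)/2 - pi/20 + acot(2)/5 + 5/7 + 3*pi^2/4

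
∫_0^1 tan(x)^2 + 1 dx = tan(1)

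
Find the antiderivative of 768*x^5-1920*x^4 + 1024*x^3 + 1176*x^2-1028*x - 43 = 128*x^6 - 384*x^5 + 256*x^4 + 392*x^3 - 514*x^2 - 43*x + C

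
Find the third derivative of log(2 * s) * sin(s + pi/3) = (-s^3*log(s)*cos(s + pi/3) - s^3*log(2)*cos(s + pi/3) - 3*s^2*sin(s + pi/3) - 3*s*cos(s + pi/3) + 2*sin(s + pi/3))/s^3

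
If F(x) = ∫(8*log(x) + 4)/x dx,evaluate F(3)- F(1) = -1 + (1 + 2*log(3))^2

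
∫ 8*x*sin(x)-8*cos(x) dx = -8*x*cos(x) + C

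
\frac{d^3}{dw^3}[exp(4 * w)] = 64*exp(4*w)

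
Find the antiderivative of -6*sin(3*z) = 2*cos(3*z) + C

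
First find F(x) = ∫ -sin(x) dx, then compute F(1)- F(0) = -1 + cos(1)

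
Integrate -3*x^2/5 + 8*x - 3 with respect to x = -x^3/5 + 4*x^2 - 3*x + C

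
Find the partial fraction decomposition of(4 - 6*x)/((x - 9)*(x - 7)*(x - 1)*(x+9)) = -29/(1440*(x + 9)) - 1/(240*(x - 1)) + 19/(96*(x - 7)) - 25/(144*(x - 9))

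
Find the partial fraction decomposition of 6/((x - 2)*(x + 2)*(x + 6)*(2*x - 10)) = -3/(352*(x + 6)) + 3/(112*(x + 2)) - 1/(32*(x - 2)) + 1/(77*(x - 5))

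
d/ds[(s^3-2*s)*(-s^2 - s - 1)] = -5*s^4 - 4*s^3 + 3*s^2 + 4*s + 2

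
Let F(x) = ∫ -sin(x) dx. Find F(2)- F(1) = -cos(1) + cos(2)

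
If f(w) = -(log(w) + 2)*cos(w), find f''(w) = (w^2*log(w)*cos(w) + 2*w^2*cos(w) + 2*w*sin(w) + cos(w))/w^2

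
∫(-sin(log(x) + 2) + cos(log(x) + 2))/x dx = sqrt(2)*sin(log(x) + pi/4 + 2) + C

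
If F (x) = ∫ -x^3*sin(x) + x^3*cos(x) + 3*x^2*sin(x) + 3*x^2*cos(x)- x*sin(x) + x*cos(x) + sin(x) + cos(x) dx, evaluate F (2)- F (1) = 10*cos(2) - 2*sin(1) - 2*cos(1) + 10*sin(2)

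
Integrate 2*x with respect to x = x^2 + C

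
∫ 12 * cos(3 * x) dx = 4*sin(3*x) + C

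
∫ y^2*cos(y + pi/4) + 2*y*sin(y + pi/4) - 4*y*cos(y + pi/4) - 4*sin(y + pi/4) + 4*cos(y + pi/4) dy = (y - 2)^2*sin(y + pi/4) + C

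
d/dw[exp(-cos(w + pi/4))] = exp(-cos(w + pi/4))*sin(w + pi/4)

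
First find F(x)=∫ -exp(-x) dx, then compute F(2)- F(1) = -exp(-1) + exp(-2)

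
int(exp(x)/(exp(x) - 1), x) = log(2*exp(x) - 2) + C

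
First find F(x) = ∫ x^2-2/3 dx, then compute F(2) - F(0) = 4/3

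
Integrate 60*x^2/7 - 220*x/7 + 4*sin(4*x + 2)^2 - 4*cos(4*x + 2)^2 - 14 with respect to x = 20*x^3/7 - 110*x^2/7 - 14*x - sin(8*x + 4)/2 + C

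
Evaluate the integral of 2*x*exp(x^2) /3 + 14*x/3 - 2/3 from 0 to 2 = 23/3 + exp(4)/3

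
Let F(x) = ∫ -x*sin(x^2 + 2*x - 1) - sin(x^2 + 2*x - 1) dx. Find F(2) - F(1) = -cos(2)/2 + cos(7)/2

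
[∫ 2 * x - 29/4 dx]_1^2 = -17/4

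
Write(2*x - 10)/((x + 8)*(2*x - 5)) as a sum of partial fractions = -10/(21*(2*x - 5)) + 26/(21*(x + 8))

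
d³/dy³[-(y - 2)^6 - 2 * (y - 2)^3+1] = -120*y^3 + 720*y^2 - 1440*y + 948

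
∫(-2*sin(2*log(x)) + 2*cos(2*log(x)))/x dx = sqrt(2)*sin(2*log(x) + pi/4) + C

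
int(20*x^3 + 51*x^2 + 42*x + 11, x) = 5*x^4 + 17*x^3 + 21*x^2 + 11*x + C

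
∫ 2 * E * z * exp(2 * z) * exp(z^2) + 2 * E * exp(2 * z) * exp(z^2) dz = exp((z + 1)^2) + C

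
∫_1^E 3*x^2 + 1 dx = -2 + E + exp(3)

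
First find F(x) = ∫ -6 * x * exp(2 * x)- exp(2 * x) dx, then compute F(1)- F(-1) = -2*exp(2) - 4*exp(-2)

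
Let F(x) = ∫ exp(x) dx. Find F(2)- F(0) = -1 + exp(2)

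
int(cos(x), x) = sin(x) + C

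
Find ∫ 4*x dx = 2*x^2 + C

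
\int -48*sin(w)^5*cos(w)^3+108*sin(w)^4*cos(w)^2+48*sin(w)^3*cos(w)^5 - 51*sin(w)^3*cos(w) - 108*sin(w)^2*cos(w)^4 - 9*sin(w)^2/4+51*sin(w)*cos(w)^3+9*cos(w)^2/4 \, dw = 3*(1 - cos(4*w))*(sin(2*w) - 3)^2/8 + 9*sin(2*w)/8 + 3*cos(4*w)/16 + C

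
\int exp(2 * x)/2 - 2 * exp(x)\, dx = (exp(x) - 4)^2/4 + C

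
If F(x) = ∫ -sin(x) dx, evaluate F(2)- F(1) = -cos(1) + cos(2)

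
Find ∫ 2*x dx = x^2 + C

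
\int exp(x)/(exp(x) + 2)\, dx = log(3*exp(x) + 6) + C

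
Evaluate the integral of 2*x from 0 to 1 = 1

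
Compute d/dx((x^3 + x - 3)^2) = 6*x^5 + 8*x^3 - 18*x^2 + 2*x - 6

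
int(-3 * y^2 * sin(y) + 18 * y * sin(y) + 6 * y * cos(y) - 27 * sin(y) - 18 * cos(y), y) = 3*(y - 3)^2*cos(y) + C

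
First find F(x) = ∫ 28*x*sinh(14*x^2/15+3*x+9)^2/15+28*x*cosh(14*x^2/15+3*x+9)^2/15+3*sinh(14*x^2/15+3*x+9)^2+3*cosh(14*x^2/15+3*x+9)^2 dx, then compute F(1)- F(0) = -sinh(18)/2 + sinh(388/15)/2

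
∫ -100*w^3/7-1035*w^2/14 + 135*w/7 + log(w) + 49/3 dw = w*(-150*w^3 - 1035*w^2 + 405*w + 42*log(w) + 644)/42 + C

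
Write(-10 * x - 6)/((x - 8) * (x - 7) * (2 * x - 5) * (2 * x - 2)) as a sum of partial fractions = -124/(297*(2*x - 5)) + 4/(63*(x - 1)) + 19/(27*(x - 7)) - 43/(77*(x - 8))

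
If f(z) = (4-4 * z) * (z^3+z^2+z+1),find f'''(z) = -96*z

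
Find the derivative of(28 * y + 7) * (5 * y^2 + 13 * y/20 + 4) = 420*y^2 + 532*y/5 + 2331/20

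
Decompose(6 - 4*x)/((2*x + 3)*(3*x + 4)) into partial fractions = 34/(3*x + 4) - 24/(2*x + 3)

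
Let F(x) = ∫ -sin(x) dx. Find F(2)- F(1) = -cos(1) + cos(2)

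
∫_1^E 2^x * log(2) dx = -2 + 2^E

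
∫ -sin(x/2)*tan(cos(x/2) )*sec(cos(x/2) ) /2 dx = sec(cos(x/2)) + C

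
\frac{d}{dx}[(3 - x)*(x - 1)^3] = -4*x^3 + 18*x^2 - 24*x + 10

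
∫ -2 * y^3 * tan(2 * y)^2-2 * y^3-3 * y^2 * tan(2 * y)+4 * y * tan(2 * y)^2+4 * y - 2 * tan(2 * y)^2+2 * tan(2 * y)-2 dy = (-y^3 + 2*y - 1)*tan(2*y) + C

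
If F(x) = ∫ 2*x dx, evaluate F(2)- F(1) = 3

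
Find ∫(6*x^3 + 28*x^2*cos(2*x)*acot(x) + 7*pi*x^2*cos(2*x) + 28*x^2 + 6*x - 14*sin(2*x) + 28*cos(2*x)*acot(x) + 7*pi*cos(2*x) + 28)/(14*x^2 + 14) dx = (x + 14)*(3*x - 14)/14 + (acot(x) + pi/4)*sin(2*x) + C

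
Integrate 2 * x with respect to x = x^2 + C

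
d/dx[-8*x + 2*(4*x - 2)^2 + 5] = 64*x - 40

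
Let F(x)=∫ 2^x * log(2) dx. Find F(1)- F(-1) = 3/2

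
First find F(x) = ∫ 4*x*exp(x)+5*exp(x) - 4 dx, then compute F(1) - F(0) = -5 + 5*E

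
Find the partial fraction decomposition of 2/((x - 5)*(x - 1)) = -1/(2*(x - 1)) + 1/(2*(x - 5))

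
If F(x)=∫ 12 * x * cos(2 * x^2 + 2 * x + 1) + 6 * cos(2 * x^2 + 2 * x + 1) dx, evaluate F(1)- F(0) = 3*sin(5) - 3*sin(1)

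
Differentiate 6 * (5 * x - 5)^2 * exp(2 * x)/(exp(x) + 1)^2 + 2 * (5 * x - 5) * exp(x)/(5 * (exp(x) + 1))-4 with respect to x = (300*x^2*exp(2*x) + 300*x*exp(3*x) - 298*x*exp(2*x) + 2*x*exp(x) - 298*exp(3*x) + 2*exp(2*x))/(exp(3*x) + 3*exp(2*x) + 3*exp(x) + 1)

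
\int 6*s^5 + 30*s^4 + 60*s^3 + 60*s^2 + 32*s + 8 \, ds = s^6 + 6*s^5 + 15*s^4 + 20*s^3 + 16*s^2 + 8*s + C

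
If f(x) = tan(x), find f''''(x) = 24*tan(x)^5 + 40*tan(x)^3 + 16*tan(x)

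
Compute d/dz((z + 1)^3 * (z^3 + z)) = 6*z^5 + 15*z^4 + 16*z^3 + 12*z^2 + 6*z + 1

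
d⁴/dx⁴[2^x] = 2^x*log(2)^4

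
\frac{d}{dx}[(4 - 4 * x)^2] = 32*x - 32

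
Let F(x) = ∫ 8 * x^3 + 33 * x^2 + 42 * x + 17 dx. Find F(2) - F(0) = 238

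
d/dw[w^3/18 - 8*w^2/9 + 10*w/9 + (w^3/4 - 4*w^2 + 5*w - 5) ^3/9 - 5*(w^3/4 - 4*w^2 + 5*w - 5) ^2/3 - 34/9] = w^8/64 - 2*w^7/3 + 161*w^6/16 - 767*w^5/12 + 2125*w^4/12 - 380*w^3 + 5527*w^2/12 - 3316*w/9 + 1135/9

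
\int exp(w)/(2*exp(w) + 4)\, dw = log(exp(w) + 2)/2 + C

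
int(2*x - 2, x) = x^2 - 2*x + C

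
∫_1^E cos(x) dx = -sin(1) + sin(E)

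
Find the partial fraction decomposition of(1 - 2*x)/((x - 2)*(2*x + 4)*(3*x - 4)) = 3/(8*(3*x - 4)) + 1/(16*(x + 2)) - 3/(16*(x - 2))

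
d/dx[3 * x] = 3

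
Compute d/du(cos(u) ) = -sin(u)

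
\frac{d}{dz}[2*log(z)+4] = 2/z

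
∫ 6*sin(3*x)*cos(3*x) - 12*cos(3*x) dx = (sin(3*x) - 2)^2 + C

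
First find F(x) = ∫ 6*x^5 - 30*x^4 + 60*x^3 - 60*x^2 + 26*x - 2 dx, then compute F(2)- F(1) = -1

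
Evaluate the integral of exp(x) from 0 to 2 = -1 + exp(2)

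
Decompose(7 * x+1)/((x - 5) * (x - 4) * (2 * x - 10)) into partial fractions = 29/(2*(x - 4)) - 29/(2*(x - 5)) + 18/(x - 5)^2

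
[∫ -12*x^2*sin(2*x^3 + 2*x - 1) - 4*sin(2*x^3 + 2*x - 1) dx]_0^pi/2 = -2*cos(1 - pi^3/4) - 2*cos(1)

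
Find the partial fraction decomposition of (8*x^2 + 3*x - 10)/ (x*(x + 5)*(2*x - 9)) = 662/(171*(2*x - 9)) + 35/(19*(x + 5)) + 2/(9*x)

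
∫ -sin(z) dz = cos(z) + C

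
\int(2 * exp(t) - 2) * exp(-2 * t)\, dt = (1 - exp(t))^2*exp(-2*t) + C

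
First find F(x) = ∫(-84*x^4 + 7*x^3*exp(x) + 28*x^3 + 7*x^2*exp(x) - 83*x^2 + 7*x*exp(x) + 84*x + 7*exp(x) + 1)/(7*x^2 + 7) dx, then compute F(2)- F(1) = -153/7 - 4*log(2) - E + 4*log(5) + 2*exp(2)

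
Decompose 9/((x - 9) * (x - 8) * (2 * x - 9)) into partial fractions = 4/(7*(2*x - 9)) - 9/(7*(x - 8)) + 1/(x - 9)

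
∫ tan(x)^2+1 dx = tan(x) + C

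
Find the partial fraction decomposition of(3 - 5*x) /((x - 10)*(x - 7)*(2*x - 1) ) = 2/(247*(2*x - 1)) + 32/(39*(x - 7)) - 47/(57*(x - 10))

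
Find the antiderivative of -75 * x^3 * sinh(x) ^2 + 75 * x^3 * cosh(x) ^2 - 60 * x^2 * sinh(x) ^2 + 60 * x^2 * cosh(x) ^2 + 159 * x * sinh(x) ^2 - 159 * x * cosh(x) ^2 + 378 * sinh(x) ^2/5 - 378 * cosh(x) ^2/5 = 75*x^4/4 + 20*x^3 - 159*x^2/2 - 378*x/5 + C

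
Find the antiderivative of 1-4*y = -2*y^2 + y + C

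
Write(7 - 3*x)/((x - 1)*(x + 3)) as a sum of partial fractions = -4/(x + 3) + 1/(x - 1)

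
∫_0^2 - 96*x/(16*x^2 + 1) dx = -3*log(65)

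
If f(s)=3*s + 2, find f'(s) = 3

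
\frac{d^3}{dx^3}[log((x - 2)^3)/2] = 3/(x^3 - 6*x^2 + 12*x - 8)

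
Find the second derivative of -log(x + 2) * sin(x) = (x^2*log(x + 2)*sin(x) + 4*x*log(x + 2)*sin(x) - 2*x*cos(x) + 4*log(x + 2)*sin(x) + sin(x) - 4*cos(x))/(x^2 + 4*x + 4)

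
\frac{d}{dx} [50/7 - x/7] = -1/7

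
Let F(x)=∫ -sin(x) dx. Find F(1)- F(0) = -1 + cos(1)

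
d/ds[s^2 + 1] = 2*s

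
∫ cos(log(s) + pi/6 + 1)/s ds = sin(log(s) + pi/6 + 1) + C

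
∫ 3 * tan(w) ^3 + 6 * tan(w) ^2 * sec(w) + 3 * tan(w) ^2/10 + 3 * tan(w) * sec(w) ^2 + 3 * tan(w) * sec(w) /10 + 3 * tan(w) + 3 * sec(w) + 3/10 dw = 3*(tan(w) + sec(w))^2/2 + 3*tan(w)/10 + 3*sec(w)/10 + C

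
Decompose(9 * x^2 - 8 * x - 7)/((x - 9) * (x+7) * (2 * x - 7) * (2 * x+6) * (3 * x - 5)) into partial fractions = 27/(12584*(3*x - 5)) - 86/(4719*(2*x - 7)) + 35/(4992*(x + 7)) - 7/(1248*(x + 3)) + 325/(46464*(x - 9))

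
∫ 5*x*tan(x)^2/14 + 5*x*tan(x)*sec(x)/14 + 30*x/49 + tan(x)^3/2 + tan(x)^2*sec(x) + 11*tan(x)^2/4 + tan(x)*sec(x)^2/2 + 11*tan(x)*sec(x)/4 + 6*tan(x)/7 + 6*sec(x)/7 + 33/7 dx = 15*x/28 + (5*x + 7*tan(x) + 7*sec(x) + 28)^2/196 + 3*tan(x)/4 + 3*sec(x)/4 + C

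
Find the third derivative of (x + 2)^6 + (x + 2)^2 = 120*x^3 + 720*x^2 + 1440*x + 960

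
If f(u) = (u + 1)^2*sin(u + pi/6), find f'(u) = u^2*cos(u + pi/6) + 2*u*sin(u + pi/6) + 2*u*cos(u + pi/6) + 2*sin(u + pi/6) + cos(u + pi/6)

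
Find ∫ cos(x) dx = sin(x) + C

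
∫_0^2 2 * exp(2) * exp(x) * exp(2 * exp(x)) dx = -exp(4) + exp(2 + 2*exp(2))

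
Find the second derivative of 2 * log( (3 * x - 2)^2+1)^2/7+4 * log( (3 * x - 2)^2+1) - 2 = (-648*x^2*log(9*x^2 - 12*x + 5) - 3240*x^2 + 864*x*log(9*x^2 - 12*x + 5) + 4320*x - 216*log(9*x^2 - 12*x + 5) - 936)/(567*x^4 - 1512*x^3 + 1638*x^2 - 840*x + 175)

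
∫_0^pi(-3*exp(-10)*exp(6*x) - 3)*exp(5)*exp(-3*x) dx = -exp(5) - exp(-5 + 3*pi) + exp(-5) + exp(5 - 3*pi)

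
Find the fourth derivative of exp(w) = exp(w)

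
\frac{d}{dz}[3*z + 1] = 3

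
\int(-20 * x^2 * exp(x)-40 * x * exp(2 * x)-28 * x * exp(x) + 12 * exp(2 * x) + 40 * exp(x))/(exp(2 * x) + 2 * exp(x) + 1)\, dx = ((-20*x^2 + 12*x + 28)*exp(x) - 5*exp(x) - 5)/(exp(x) + 1) + C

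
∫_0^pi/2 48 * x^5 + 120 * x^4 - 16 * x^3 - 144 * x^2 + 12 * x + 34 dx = -(-2 + pi + pi^2/2)^2 + pi + pi^2/2 + 12 + (-2 + pi + pi^2/2)^3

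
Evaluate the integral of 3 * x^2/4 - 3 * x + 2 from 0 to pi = -pi + 2*(-1 + pi/2)^3 + 2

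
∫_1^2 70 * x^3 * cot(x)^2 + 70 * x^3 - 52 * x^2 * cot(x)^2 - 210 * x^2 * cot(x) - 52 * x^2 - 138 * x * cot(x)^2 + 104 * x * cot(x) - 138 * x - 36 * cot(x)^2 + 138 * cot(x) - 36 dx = -156*cot(1) - 40*cot(2)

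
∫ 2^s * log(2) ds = 2^s + C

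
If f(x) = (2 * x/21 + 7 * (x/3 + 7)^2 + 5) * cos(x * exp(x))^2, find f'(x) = -7*x^3*exp(x)*sin(2*x*exp(x))/9 - 2113*x^2*exp(x)*sin(2*x*exp(x))/63 - 7996*x*exp(x)*sin(2*x*exp(x))/21 + 14*x*cos(x*exp(x))^2/9 - 348*exp(x)*sin(2*x*exp(x)) + 688*cos(x*exp(x))^2/21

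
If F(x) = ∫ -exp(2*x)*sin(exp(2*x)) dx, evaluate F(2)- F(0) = -cos(1)/2 + cos(exp(4))/2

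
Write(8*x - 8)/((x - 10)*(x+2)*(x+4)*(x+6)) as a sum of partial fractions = 7/(16*(x + 6)) - 5/(7*(x + 4)) + 1/(4*(x + 2)) + 3/(112*(x - 10))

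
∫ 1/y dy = log(y/2) + C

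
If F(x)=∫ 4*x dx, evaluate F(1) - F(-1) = 0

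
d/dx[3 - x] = -1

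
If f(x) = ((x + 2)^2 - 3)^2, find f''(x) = 12*x^2 + 48*x + 36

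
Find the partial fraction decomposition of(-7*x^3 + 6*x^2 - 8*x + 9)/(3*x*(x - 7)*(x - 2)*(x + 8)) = -449/(400*(x + 8)) + 13/(100*(x - 2)) - 718/(525*(x - 7)) + 3/(112*x)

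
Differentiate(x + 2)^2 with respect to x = 2*x + 4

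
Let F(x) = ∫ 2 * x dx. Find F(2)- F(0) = 4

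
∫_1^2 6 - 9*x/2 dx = -3/4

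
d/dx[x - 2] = 1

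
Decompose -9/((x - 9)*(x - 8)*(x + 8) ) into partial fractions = -9/(272*(x + 8)) + 9/(16*(x - 8)) - 9/(17*(x - 9))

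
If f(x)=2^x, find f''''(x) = 2^x*log(2)^4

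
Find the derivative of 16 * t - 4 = 16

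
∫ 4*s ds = 2*s^2 + C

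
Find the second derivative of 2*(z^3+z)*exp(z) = 2*z^3*exp(z) + 12*z^2*exp(z) + 14*z*exp(z) + 4*exp(z)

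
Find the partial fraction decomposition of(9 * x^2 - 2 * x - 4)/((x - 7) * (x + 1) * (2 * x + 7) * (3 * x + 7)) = 1341/(784*(3*x + 7)) - 302/(245*(2*x + 7)) - 7/(160*(x + 1)) + 141/(1568*(x - 7))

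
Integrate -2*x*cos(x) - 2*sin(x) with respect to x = -2*x*sin(x) + C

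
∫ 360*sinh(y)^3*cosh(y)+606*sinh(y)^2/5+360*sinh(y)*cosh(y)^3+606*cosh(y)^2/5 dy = 303*sinh(2*y)/5 + 45*cosh(4*y)/2 + C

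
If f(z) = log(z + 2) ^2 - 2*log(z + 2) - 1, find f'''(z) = (4*log(z + 2) - 10)/(z^3 + 6*z^2 + 12*z + 8)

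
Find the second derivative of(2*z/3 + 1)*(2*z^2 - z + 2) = 8*z + 8/3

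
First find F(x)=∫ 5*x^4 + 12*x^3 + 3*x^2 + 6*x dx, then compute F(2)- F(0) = 100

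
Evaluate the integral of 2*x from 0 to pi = pi^2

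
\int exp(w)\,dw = exp(w) + C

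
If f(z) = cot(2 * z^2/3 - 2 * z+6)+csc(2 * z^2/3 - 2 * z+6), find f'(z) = -4*z*cot(2*z^2/3 - 2*z + 6)^2/3 - 4*z*cot(2*z^2/3 - 2*z + 6)*csc(2*z^2/3 - 2*z + 6)/3 - 4*z/3 + 2*cot(2*z^2/3 - 2*z + 6)^2 + 2*cot(2*z^2/3 - 2*z + 6)*csc(2*z^2/3 - 2*z + 6) + 2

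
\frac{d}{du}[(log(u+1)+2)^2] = (2*log(u + 1) + 4)/(u + 1)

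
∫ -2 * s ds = -s^2 + C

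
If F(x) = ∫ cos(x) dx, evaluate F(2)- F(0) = sin(2)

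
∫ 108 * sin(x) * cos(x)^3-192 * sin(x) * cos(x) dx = (27*cos(x)^2 - 69)*sin(x)^2 + C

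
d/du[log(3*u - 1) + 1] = 3/(3*u - 1)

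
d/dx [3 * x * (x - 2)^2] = 9*x^2 - 24*x + 12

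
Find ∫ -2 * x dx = -x^2 + C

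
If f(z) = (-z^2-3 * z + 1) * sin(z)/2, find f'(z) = -z^2*cos(z)/2 - z*sin(z) - 3*z*cos(z)/2 - 3*sin(z)/2 + cos(z)/2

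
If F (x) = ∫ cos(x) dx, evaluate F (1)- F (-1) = 2*sin(1)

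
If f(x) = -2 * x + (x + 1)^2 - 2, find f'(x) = 2*x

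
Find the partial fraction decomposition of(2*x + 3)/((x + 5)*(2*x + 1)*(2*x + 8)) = 4/(63*(2*x + 1)) - 7/(18*(x + 5)) + 5/(14*(x + 4))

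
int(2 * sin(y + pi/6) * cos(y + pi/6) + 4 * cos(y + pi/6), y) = (sin(y + pi/6) + 2)^2 + C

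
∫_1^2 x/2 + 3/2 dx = 9/4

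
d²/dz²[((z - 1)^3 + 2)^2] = 30*z^4 - 120*z^3 + 180*z^2 - 96*z + 6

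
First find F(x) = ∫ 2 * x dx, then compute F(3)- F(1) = 8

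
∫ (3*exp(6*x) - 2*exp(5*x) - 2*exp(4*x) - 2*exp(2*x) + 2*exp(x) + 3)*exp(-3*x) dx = 8*sinh(x)^3 - 4*sinh(x)^2 + 2*sinh(x) + C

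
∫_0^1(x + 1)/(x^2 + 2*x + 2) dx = -log(2)/2 + log(5)/2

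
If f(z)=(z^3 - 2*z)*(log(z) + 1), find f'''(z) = (6*z^2*log(z) + 17*z^2 + 2)/z^2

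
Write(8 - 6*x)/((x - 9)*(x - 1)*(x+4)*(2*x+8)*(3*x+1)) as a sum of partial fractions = 405/(13552*(3*x + 1)) - 4143/(511225*(x + 4)) - 16/(715*(x + 4)^2) - 1/(800*(x - 1)) - 23/(37856*(x - 9))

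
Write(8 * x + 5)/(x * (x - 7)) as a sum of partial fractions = 61/(7*(x - 7)) - 5/(7*x)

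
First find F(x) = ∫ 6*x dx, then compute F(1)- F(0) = 3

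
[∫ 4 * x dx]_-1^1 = 0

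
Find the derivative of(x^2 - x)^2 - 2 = 4*x^3 - 6*x^2 + 2*x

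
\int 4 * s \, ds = 2*s^2 + C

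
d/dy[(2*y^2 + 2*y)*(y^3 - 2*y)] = 10*y^4 + 8*y^3 - 12*y^2 - 8*y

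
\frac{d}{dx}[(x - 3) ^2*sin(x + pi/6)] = x^2*cos(x + pi/6) + 2*x*sin(x + pi/6) - 6*x*cos(x + pi/6) - 6*sin(x + pi/6) + 9*cos(x + pi/6)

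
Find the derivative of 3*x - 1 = 3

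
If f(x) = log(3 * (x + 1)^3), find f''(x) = -3/(x^2 + 2*x + 1)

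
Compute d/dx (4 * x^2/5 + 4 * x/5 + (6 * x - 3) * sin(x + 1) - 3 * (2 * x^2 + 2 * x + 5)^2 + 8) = -48*x^3 - 72*x^2 + 6*x*cos(x + 1) - 712*x/5 + 6*sin(x + 1) - 3*cos(x + 1) - 296/5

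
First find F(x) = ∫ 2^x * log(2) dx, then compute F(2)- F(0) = 3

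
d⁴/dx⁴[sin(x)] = sin(x)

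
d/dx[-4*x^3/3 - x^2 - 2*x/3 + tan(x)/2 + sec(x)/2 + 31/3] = -4*x^2 - 2*x + tan(x)^2/2 + tan(x)*sec(x)/2 - 1/6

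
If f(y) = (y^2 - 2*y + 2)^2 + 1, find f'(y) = 4*y^3 - 12*y^2 + 16*y - 8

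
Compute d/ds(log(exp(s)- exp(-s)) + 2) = (exp(2*s) + 1)/(exp(2*s) - 1)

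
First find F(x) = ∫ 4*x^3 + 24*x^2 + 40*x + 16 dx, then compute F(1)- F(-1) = 48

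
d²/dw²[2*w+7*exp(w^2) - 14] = 28*w^2*exp(w^2) + 14*exp(w^2)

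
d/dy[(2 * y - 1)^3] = 24*y^2 - 24*y + 6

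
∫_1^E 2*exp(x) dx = -2*E + 2*exp(E)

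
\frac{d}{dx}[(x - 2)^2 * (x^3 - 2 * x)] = 5*x^4 - 16*x^3 + 6*x^2 + 16*x - 8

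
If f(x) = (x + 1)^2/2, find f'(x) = x + 1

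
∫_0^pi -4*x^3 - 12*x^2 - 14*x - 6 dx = -(1 + pi)^4 - (1 + pi)^2 + 2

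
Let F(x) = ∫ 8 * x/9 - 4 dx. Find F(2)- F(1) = -8/3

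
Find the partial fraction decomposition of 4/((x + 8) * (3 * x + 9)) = -4/(15*(x + 8)) + 4/(15*(x + 3))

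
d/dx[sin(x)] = cos(x)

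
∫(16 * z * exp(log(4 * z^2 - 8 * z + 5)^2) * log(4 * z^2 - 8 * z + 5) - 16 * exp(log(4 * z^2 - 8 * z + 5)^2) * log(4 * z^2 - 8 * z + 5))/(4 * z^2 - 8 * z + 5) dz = exp(log(4*(z - 1)^2 + 1)^2) + C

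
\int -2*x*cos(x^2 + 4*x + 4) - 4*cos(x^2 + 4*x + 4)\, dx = -sin((x + 2)^2) + C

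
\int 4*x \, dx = 2*x^2 + C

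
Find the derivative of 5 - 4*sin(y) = -4*cos(y)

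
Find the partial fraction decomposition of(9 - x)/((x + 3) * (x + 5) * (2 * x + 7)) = -50/(3*(2*x + 7)) + 7/(3*(x + 5)) + 6/(x + 3)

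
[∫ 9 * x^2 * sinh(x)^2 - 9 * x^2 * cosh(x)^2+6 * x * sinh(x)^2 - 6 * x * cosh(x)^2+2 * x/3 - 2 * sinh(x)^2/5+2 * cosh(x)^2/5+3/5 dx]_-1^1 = -4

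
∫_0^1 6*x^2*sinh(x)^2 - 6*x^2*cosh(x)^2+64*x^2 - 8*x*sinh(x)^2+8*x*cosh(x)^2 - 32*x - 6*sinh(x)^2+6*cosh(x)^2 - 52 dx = -116/3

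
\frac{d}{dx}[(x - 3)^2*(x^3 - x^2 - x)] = 5*x^4 - 28*x^3 + 42*x^2 - 6*x - 9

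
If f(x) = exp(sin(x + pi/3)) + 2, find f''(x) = -exp(sin(x + pi/3))*sin(x + pi/3) + exp(sin(x + pi/3))*cos(x + pi/3)^2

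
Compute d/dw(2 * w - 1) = 2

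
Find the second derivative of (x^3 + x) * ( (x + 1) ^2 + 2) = 20*x^3 + 24*x^2 + 24*x + 4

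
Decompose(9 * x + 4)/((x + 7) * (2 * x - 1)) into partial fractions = 17/(15*(2*x - 1)) + 59/(15*(x + 7))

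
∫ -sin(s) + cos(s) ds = sin(s) + cos(s) + C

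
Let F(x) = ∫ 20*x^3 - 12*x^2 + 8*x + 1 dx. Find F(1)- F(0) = 6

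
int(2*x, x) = x^2 + C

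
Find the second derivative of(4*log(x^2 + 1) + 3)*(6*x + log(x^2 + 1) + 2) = (48*x^3 - 16*x^2*log(x^2 + 1) + 10*x^2 + 144*x + 16*log(x^2 + 1) + 22)/(x^4 + 2*x^2 + 1)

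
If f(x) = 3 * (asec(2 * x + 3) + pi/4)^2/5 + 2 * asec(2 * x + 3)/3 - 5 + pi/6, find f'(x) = (36*asec(2*x + 3) + 20 + 9*pi)/(60*x^2*sqrt(1 - 1/(4*x^2 + 12*x + 9)) + 180*x*sqrt(1 - 1/(4*x^2 + 12*x + 9)) + 135*sqrt(1 - 1/(4*x^2 + 12*x + 9)))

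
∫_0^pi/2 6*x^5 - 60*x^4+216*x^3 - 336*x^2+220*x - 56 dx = -16 + (-2 + (-2 + pi/2)^2)^3 + 2*(-2 + pi/2)^2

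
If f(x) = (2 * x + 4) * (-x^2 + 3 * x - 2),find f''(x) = 4 - 12*x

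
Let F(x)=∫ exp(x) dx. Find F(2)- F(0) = -1 + exp(2)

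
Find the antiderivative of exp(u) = exp(u) + C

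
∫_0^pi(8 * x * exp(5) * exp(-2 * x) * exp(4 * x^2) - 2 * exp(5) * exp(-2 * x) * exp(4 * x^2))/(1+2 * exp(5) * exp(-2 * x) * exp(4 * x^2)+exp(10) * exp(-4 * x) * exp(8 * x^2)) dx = -exp(5)/(1 + exp(5)) + exp(-2*pi + 5 + 4*pi^2)/(1 + exp(-2*pi + 5 + 4*pi^2))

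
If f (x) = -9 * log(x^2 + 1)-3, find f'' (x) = (18*x^2 - 18)/(x^4 + 2*x^2 + 1)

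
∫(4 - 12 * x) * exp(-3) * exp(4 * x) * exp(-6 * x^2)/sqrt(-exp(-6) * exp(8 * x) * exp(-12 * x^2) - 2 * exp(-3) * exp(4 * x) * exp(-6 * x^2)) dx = acsc(exp(6*x^2 + 3)/(exp(4*x) + exp(6*x^2 + 3))) + C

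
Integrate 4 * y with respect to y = 2*y^2 + C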